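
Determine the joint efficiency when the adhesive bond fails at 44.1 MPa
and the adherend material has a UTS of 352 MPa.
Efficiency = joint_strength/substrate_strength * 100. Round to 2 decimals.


Joint efficiency = 44.1 / 352 * 100
= 12.53%

12.53


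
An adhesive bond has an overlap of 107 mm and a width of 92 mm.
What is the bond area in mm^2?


Bond area = overlap * width
= 107 * 92
= 9844 mm^2

9844


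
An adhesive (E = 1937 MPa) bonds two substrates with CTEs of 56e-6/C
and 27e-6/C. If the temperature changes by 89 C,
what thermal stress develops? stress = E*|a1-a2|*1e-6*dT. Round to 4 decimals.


Stress = 1937 * |56 - 27| * 1e-6 * 89
= 4.9994 MPa

4.9994


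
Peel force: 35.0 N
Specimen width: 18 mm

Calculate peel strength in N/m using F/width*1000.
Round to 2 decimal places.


Peel strength = 35.0 / 18 * 1000 = 1944.44 N/m

1944.44


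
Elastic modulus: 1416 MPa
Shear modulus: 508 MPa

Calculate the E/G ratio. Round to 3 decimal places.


E / G = 1416 / 508 = 2.787

2.787


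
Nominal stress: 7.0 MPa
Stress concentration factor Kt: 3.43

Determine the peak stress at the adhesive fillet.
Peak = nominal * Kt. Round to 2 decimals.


Peak stress = 7.0 * 3.43
= 24.01 MPa

24.01


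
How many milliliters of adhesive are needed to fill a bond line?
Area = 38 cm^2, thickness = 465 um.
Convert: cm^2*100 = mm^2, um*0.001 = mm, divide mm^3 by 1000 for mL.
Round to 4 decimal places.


= (38 * 100) * (465 * 0.001) / 1000
= 1.7670 mL

1.7670


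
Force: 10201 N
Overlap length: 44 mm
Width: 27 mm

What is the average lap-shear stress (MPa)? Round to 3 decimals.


Average shear stress = F / (overlap * width)
= 10201 / (44 * 27)
= 8.587 MPa

8.587


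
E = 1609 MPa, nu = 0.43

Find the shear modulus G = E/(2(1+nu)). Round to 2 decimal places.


G = 1609 / (2 * 1.43)
= 562.59 MPa

562.59


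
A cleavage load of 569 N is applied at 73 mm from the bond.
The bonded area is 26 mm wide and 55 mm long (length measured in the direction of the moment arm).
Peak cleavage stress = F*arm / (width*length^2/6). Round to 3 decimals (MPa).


Moment = 569 * 73 = 41537 N*mm
Section modulus = 26 * 3025 / 6 = 78650 / 6 mm^3
Stress = 41537 / (78650 / 6) = 249222 / 78650
= 3.169 MPa

3.169


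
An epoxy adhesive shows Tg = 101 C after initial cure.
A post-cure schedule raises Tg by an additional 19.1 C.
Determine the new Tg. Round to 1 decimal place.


New Tg = 101 + 19.1
= 120.1 C

120.1


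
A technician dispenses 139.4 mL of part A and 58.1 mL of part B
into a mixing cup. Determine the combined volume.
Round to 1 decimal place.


Combined volume = 139.4 + 58.1
= 197.5 mL

197.5


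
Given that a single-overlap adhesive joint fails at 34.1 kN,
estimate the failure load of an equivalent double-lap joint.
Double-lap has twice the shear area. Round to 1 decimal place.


Double-lap factor = 2
Expected load = 34.1 * 2 = 68.2 kN

68.2


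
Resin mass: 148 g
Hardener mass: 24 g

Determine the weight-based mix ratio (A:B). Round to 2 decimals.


Ratio = 148 / 24 = 6.17

6.17


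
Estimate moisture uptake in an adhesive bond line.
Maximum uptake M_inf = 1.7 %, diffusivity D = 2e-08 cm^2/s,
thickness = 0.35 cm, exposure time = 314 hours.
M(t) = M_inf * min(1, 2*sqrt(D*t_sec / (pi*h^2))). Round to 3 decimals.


Convert time: 314 h = 1130400 s
ratio = min(1, 2*sqrt(2e-08*1130400/(pi*0.35^2)))
= 0.484750
M(t) = 1.7 * 0.484750 = 0.824%

0.824


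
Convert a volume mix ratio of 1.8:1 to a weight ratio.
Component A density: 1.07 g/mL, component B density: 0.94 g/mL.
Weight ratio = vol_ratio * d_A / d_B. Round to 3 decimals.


= 1.8 * 1.07 / 0.94 = 2.049

2.049


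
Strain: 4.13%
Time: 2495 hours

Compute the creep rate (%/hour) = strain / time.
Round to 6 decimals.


Creep rate = 4.13 / 2495
= 0.001655 %/h

0.001655


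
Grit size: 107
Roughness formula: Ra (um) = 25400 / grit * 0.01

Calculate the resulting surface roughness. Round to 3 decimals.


Ra = 25400 / 107 * 0.01
= 2.374 um

2.374


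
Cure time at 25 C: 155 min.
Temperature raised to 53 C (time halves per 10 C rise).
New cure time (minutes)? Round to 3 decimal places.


Acceleration factor = 2^(28/10) = 6.9644
New time = 155 / 6.9644 = 22.256 min

22.256


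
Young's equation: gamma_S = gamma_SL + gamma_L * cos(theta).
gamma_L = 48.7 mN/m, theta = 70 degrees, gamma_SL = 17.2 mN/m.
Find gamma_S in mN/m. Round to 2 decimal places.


cos(70 deg) = 0.342020
gamma_S = 17.2 + 48.7 * 0.342020
= 33.86 mN/m

33.86


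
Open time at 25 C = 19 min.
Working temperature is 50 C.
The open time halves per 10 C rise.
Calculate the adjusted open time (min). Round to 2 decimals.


factor = 2^((50 - 25) / 10) = 5.6569
ot = 19 / 5.6569 = 3.36 min

3.36


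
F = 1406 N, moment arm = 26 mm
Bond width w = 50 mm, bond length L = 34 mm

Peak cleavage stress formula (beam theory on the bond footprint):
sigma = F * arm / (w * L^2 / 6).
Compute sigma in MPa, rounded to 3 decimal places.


sigma = (1406 * 26) / (50 * 1156 / 6)
= 36556 * 6 / 57800
= 219336 / 57800
= 3.795 MPa

3.795


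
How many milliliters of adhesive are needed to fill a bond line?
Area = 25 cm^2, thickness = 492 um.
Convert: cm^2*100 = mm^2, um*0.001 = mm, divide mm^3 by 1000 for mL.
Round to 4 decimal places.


= (25 * 100) * (492 * 0.001) / 1000
= 1.2300 mL

1.2300


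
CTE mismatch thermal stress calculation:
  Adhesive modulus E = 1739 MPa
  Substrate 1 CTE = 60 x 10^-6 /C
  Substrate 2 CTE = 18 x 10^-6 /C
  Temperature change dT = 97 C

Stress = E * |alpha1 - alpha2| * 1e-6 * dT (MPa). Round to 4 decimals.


delta_alpha = |60 - 18| = 42 x 10^-6/C
Stress = 1739 * 42e-6 * 97
= 7.0847 MPa

7.0847


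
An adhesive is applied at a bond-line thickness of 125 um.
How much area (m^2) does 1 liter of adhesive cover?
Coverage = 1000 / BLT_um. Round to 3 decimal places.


Coverage = 1000 / 125 = 8.000 m^2

8.000


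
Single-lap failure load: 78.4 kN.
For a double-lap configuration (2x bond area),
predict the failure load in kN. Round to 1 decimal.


Failure load = 78.4 * 2 = 156.8 kN

156.8


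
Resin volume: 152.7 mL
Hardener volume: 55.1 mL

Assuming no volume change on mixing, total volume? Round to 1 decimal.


V_total = 152.7 + 55.1 = 207.8 mL

207.8


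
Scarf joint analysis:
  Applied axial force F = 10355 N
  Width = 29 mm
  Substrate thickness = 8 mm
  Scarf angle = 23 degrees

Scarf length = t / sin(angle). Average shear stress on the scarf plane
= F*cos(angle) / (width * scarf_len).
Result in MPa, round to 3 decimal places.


Scarf length = 8 / sin(23 deg) = 20.4744 mm
cos(23 deg) = 0.920505
Shear = 10355 * 0.920505 / (29 * 20.4744)
= 16.053 MPa

16.053


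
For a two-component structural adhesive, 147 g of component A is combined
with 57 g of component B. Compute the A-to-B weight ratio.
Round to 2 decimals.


Weight ratio A:B = 147 / 57
= 2.58

2.58


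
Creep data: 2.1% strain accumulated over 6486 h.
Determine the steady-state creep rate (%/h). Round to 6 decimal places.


Rate = 2.1 / 6486 = 0.000324 %/h

0.000324


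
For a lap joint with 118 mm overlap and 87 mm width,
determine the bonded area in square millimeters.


Area = 118 * 87 = 10266 mm^2

10266


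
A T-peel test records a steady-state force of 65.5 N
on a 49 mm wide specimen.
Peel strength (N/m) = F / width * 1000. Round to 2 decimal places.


Peel strength = 65.5 / 49 * 1000
= 1336.73 N/m

1336.73


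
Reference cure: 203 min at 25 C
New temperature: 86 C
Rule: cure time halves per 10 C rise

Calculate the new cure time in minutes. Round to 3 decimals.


factor = 2^((86-25)/10) = 68.5935
t_new = 203 / 68.5935 = 2.959 min

2.959


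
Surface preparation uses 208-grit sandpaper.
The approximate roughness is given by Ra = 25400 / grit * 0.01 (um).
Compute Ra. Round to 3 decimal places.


Ra = 25400 / 208 * 0.01
= 254 / 208
= 1.221 um

1.221


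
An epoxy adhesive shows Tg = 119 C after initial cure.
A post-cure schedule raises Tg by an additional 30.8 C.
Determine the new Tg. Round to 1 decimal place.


New Tg = 119 + 30.8
= 149.8 C

149.8


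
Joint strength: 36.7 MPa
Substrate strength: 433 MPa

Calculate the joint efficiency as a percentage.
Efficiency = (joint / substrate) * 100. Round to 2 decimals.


Efficiency = (36.7 / 433) * 100 = 8.48%

8.48


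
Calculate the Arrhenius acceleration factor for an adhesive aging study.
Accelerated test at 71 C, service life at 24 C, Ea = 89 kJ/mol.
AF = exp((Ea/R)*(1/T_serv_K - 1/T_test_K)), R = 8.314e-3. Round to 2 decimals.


T_test = 344.15 K, T_serv = 297.15 K
Ea/R = 89 / 0.008314 = 10704.84
AF = exp(10704.84 * (1/297.15 - 1/344.15))
= 136.99

136.99


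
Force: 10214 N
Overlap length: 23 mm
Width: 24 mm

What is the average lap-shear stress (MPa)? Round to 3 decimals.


Average shear stress = F / (overlap * width)
= 10214 / (23 * 24)
= 18.504 MPa

18.504


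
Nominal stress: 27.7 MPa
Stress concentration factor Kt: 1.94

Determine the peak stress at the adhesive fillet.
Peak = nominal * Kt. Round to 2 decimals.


Peak stress = 27.7 * 1.94
= 53.74 MPa

53.74


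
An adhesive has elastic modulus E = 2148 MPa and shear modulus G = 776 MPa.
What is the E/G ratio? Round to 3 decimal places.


E/G = 2148 / 776 = 2.768

2.768


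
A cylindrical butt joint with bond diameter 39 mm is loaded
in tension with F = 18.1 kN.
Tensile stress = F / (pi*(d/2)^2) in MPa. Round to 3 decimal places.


Area = pi * (39/2)^2 = 1194.5906 mm^2
Stress = 18.1*1000 / 1194.5906
= 15.152 MPa

15.152


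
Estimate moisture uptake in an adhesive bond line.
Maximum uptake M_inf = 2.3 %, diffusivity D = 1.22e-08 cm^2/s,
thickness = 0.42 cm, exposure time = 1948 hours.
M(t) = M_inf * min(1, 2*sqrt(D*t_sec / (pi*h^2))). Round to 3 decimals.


Convert time: 1948 h = 7012800 s
ratio = min(1, 2*sqrt(1.22e-08*7012800/(pi*0.42^2)))
= 0.785835
M(t) = 2.3 * 0.785835 = 1.807%

1.807


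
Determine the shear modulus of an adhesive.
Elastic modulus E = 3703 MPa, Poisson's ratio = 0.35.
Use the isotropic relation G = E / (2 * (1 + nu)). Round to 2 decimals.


G = 3703 / (2*(1+0.35)) = 3703 / 2.70
= 1371.48 MPa

1371.48


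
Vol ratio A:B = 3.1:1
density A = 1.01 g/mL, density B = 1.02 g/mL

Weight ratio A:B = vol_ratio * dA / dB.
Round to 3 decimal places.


Weight ratio = 3.1 * 1.01 / 1.02
= 3.070

3.070


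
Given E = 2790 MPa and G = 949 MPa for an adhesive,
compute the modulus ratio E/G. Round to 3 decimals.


E/G ratio = 2790 / 949 = 2.940

2.940


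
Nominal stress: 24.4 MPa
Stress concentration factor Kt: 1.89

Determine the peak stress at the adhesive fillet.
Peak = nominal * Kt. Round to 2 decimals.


Peak stress = 24.4 * 1.89
= 46.12 MPa

46.12


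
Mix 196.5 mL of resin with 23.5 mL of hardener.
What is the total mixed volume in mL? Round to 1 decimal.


Total = 196.5 + 23.5 = 220.0 mL

220.0


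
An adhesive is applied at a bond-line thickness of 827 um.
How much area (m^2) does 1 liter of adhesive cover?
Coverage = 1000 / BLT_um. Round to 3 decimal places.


Coverage = 1000 / 827 = 1.209 m^2

1.209


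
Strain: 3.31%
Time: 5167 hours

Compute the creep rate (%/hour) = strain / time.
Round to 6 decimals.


Creep rate = 3.31 / 5167
= 0.000641 %/h

0.000641


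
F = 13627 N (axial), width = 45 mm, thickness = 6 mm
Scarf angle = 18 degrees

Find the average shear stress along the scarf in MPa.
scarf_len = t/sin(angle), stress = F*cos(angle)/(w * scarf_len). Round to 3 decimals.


scarf_len = 6/sin(18 deg) = 19.4164
cos(18 deg) = 0.951057
stress = 13627*0.951057/(45*19.4164) = 14.833 MPa

14.833


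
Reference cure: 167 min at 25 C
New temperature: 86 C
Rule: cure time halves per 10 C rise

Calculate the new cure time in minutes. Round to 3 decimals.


factor = 2^((86-25)/10) = 68.5935
t_new = 167 / 68.5935 = 2.435 min

2.435


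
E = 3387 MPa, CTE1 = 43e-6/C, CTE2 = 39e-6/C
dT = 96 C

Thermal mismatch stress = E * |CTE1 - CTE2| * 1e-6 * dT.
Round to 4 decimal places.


= 3387 * 4e-6 * 96
= 1.3006 MPa

1.3006


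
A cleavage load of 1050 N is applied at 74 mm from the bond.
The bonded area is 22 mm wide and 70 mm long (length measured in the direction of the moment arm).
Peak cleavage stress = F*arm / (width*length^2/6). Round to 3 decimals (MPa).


Moment = 1050 * 74 = 77700 N*mm
Section modulus = 22 * 4900 / 6 = 107800 / 6 mm^3
Stress = 77700 / (107800 / 6) = 466200 / 107800
= 4.325 MPa

4.325


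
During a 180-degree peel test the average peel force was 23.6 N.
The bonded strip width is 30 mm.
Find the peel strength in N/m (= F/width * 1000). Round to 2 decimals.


Peel strength = F/width * 1000
= 23.6 / 30 * 1000
= 786.67 N/m

786.67


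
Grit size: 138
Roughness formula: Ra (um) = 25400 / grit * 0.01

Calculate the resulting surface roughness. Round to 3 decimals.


Ra = 25400 / 138 * 0.01
= 1.841 um

1.841


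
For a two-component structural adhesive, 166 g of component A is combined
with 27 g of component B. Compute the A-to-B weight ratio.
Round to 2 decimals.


Weight ratio A:B = 166 / 27
= 6.15

6.15


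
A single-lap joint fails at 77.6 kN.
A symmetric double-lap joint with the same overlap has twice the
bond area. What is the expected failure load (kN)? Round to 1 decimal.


Double-lap load = 2 * 77.6 = 155.2 kN

155.2


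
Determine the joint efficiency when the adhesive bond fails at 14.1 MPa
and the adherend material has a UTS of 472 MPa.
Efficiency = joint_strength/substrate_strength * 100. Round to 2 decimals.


Joint efficiency = 14.1 / 472 * 100
= 2.99%

2.99


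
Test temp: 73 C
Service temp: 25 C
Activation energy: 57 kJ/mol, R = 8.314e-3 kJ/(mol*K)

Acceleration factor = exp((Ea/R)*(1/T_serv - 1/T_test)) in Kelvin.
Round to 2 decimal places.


AF = exp((57/0.008314)*(1/298.15 - 1/346.15))
= 24.26

24.26


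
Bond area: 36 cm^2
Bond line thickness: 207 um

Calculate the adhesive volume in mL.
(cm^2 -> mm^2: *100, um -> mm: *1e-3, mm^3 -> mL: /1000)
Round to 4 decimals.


V = 36*100 * 207*1e-3 / 1000
= 0.7452 mL

0.7452


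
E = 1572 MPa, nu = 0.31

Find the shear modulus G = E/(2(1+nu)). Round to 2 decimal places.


G = 1572 / (2 * 1.31)
= 600.00 MPa

600.00


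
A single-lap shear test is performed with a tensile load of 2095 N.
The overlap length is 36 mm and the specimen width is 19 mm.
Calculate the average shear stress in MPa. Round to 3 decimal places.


Shear stress = F / (overlap * width)
= 2095 / (36 * 19)
= 2095 / 684
= 3.063 MPa

3.063


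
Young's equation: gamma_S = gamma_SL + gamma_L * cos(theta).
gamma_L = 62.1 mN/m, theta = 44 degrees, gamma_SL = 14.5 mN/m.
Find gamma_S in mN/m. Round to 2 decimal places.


cos(44 deg) = 0.719340
gamma_S = 14.5 + 62.1 * 0.719340
= 59.17 mN/m

59.17


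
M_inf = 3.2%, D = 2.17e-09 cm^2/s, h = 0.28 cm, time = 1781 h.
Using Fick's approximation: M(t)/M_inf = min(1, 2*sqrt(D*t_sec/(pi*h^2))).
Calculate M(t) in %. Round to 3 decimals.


t = 6411600 s
ratio = min(1, 2*sqrt(2.17e-09*6411600/(pi*0.0784)))
= 0.475346
M(t) = 3.2 * 0.475346 = 1.521%

1.521


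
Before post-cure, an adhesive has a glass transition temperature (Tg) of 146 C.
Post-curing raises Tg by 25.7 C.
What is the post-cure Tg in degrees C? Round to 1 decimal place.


Tg_post = Tg_base + delta_Tg
= 146 + 25.7
= 171.7 C

171.7


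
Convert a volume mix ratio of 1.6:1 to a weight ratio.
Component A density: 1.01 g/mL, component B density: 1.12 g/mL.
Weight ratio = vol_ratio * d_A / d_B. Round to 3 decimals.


= 1.6 * 1.01 / 1.12 = 1.443

1.443


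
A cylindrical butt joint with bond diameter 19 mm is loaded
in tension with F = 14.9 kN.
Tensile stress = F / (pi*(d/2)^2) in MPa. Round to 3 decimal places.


Area = pi * (19/2)^2 = 283.5287 mm^2
Stress = 14.9*1000 / 283.5287
= 52.552 MPa

52.552


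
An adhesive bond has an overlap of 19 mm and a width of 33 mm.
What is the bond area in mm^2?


Bond area = overlap * width
= 19 * 33
= 627 mm^2

627


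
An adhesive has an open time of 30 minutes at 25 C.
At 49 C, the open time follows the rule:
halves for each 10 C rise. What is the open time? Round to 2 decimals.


Factor = 2^((49-25)/10) = 5.2780
Open time = 30 / 5.2780 = 5.68 min

5.68


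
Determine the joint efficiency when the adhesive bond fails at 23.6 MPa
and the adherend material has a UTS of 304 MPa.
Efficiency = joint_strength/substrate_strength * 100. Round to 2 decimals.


Joint efficiency = 23.6 / 304 * 100
= 7.76%

7.76


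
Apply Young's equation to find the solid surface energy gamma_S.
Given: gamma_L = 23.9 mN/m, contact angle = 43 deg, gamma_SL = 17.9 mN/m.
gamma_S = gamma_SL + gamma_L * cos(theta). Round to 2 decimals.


theta_rad = 43 * pi/180 = 0.750492
gamma_S = 17.9 + 23.9 * cos(0.750492)
= 35.38 mN/m

35.38


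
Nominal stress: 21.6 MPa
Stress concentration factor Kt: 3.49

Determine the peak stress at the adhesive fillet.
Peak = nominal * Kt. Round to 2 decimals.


Peak stress = 21.6 * 3.49
= 75.38 MPa

75.38


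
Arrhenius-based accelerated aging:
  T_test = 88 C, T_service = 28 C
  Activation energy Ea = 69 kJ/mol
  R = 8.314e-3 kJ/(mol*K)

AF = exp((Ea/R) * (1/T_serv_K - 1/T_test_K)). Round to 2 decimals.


T_test_K = 361.15, T_serv_K = 301.15
AF = exp((69/8.314e-3) * (1/301.15 - 1/361.15))
= 97.36

97.36


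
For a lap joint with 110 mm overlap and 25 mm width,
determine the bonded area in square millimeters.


Area = 110 * 25 = 2750 mm^2

2750


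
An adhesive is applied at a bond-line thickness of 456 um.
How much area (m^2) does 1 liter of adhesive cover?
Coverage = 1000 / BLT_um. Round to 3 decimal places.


Coverage = 1000 / 456 = 2.193 m^2

2.193


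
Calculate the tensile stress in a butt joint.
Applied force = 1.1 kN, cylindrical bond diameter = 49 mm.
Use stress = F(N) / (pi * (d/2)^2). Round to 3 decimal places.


A = pi * 24.5^2 = 1885.7410 mm^2
sigma = 1100.0 / 1885.7410 = 0.583 MPa

0.583


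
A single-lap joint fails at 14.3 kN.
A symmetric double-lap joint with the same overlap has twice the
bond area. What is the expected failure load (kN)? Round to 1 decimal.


Double-lap load = 2 * 14.3 = 28.6 kN

28.6


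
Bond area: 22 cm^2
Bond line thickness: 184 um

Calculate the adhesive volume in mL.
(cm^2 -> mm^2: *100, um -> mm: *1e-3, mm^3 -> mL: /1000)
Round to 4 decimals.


V = 22*100 * 184*1e-3 / 1000
= 0.4048 mL

0.4048


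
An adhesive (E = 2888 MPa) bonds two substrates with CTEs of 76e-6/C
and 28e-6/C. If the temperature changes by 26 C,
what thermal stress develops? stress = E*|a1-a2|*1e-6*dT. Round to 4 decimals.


Stress = 2888 * |76 - 28| * 1e-6 * 26
= 3.6042 MPa

3.6042


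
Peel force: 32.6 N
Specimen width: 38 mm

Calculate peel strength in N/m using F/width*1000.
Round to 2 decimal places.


Peel strength = 32.6 / 38 * 1000 = 857.89 N/m

857.89


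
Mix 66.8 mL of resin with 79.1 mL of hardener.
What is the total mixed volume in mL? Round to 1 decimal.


Total = 66.8 + 79.1 = 145.9 mL

145.9


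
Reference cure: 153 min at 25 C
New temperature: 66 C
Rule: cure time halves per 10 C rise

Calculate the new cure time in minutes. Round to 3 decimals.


factor = 2^((66-25)/10) = 17.1484
t_new = 153 / 17.1484 = 8.922 min

8.922


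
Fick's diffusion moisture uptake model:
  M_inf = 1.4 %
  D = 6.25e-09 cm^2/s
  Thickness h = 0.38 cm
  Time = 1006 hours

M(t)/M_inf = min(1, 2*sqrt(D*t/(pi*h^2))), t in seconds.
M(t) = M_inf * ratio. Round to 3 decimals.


t_sec = 1006 * 3600 = 3621600
ratio = 2*sqrt(6.25e-09*3621600/(pi*0.38^2))
= min(1, 0.446747)
= 0.446747
M(t) = 1.4 * 0.446747 = 0.625 %

0.625


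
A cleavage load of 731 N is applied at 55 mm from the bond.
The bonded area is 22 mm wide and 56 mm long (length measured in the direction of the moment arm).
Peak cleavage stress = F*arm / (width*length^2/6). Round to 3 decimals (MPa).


Moment = 731 * 55 = 40205 N*mm
Section modulus = 22 * 3136 / 6 = 68992 / 6 mm^3
Stress = 40205 / (68992 / 6) = 241230 / 68992
= 3.496 MPa

3.496


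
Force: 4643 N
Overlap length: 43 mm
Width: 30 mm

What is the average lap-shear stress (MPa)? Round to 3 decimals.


Average shear stress = F / (overlap * width)
= 4643 / (43 * 30)
= 3.599 MPa

3.599


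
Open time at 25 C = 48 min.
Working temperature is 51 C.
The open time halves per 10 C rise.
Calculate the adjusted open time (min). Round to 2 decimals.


factor = 2^((51 - 25) / 10) = 6.0629
ot = 48 / 6.0629 = 7.92 min

7.92


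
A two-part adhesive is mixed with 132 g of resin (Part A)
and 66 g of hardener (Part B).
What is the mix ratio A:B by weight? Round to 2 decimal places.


Mix ratio = mass_A / mass_B
= 132 / 66
= 2.00

2.00


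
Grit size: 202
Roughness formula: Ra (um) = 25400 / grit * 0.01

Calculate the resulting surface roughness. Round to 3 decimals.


Ra = 25400 / 202 * 0.01
= 1.257 um

1.257


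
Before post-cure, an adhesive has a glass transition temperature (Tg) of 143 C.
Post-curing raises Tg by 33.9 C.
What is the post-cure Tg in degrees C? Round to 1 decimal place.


Tg_post = Tg_base + delta_Tg
= 143 + 33.9
= 176.9 C

176.9


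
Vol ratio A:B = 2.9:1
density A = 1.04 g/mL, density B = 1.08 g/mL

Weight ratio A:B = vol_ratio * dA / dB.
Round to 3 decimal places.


Weight ratio = 2.9 * 1.04 / 1.08
= 2.793

2.793


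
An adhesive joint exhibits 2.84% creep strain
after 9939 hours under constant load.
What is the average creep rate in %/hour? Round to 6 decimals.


Creep rate = strain / time
= 2.84 / 9939
= 0.000286 %/h

0.000286


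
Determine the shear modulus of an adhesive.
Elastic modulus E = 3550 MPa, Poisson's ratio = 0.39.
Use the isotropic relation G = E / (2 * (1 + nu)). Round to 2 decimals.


G = 3550 / (2*(1+0.39)) = 3550 / 2.78
= 1276.98 MPa

1276.98


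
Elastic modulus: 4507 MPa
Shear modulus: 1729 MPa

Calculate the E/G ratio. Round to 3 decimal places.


E / G = 4507 / 1729 = 2.607

2.607


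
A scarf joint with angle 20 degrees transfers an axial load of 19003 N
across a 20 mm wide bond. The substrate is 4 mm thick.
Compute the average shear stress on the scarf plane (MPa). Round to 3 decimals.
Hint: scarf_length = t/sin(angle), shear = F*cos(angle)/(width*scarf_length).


scarf_length = 4 / sin(20 deg) = 11.6952 mm
cos(20 deg) = 0.939693
shear stress = 19003 * 0.939693 / (20 * 11.6952)
= 76.343 MPa

76.343


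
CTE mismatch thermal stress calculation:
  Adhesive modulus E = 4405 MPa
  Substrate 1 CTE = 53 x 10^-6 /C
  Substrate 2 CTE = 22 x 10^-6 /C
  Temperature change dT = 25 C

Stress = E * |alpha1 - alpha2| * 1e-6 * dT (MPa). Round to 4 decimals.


delta_alpha = |53 - 22| = 31 x 10^-6/C
Stress = 4405 * 31e-6 * 25
= 3.4139 MPa

3.4139


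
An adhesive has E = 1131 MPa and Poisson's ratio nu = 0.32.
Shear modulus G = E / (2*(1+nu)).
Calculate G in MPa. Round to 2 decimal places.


G = 1131 / (2*(1+0.32))
= 1131 / 2.64
= 428.41 MPa

428.41


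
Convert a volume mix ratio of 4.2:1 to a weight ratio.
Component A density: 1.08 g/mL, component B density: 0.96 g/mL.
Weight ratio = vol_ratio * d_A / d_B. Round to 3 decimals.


= 4.2 * 1.08 / 0.96 = 4.725

4.725


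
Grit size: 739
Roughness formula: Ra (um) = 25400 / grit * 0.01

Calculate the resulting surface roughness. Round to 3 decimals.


Ra = 25400 / 739 * 0.01
= 0.344 um

0.344


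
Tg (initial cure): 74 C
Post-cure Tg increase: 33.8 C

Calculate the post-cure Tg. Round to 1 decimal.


Post-cure Tg = 74 + 33.8 = 107.8 C

107.8


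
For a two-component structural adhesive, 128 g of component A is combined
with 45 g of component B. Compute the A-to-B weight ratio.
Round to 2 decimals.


Weight ratio A:B = 128 / 45
= 2.84

2.84


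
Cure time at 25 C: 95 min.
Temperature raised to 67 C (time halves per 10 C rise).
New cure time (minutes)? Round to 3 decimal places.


Acceleration factor = 2^(42/10) = 18.3792
New time = 95 / 18.3792 = 5.169 min

5.169


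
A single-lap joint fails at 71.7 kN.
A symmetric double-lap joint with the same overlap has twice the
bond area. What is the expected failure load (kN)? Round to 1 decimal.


Double-lap load = 2 * 71.7 = 143.4 kN

143.4


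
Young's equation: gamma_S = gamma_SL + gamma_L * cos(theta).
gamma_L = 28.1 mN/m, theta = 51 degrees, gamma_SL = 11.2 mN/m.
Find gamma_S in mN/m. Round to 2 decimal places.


cos(51 deg) = 0.629320
gamma_S = 11.2 + 28.1 * 0.629320
= 28.88 mN/m

28.88


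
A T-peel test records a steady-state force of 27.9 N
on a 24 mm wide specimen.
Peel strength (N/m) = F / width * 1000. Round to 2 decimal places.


Peel strength = 27.9 / 24 * 1000
= 1162.50 N/m

1162.50


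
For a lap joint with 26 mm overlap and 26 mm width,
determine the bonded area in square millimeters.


Area = 26 * 26 = 676 mm^2

676


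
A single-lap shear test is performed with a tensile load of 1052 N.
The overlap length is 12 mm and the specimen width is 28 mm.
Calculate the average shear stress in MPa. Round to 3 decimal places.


Shear stress = F / (overlap * width)
= 1052 / (12 * 28)
= 1052 / 336
= 3.131 MPa

3.131


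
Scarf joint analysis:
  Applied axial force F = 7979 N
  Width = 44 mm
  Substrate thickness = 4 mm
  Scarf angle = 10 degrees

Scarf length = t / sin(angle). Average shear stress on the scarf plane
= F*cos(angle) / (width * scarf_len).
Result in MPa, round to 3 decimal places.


Scarf length = 4 / sin(10 deg) = 23.0351 mm
cos(10 deg) = 0.984808
Shear = 7979 * 0.984808 / (44 * 23.0351)
= 7.753 MPa

7.753


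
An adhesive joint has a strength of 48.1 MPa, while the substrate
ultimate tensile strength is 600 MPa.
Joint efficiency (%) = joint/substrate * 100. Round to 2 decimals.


Efficiency = 48.1 / 600 * 100
= 8.02%

8.02


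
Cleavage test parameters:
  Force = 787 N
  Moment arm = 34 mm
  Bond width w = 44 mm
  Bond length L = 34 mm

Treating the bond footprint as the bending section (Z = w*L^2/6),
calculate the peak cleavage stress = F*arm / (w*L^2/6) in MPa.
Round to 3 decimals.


M = 787 * 34 = 26758 N*mm
Z = 44 * 34^2 / 6 = 50864 / 6 mm^3
sigma = M / Z = 6 * 26758 / 50864 = 160548 / 50864
= 3.156 MPa

3.156


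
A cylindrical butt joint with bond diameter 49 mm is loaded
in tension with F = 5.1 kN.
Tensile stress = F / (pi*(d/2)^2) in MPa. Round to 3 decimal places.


Area = pi * (49/2)^2 = 1885.7410 mm^2
Stress = 5.1*1000 / 1885.7410
= 2.705 MPa

2.705


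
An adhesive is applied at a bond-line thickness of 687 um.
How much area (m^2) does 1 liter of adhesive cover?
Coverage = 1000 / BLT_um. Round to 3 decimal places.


Coverage = 1000 / 687 = 1.456 m^2

1.456


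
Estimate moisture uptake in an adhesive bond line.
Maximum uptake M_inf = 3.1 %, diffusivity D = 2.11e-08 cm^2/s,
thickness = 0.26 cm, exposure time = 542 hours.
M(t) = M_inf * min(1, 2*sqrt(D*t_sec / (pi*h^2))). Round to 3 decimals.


Convert time: 542 h = 1951200 s
ratio = min(1, 2*sqrt(2.11e-08*1951200/(pi*0.26^2)))
= 0.880590
M(t) = 3.1 * 0.880590 = 2.730%

2.730


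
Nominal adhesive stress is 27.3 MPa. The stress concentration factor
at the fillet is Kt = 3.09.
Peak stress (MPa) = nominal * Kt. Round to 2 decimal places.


Peak = 27.3 * 3.09 = 84.36 MPa

84.36


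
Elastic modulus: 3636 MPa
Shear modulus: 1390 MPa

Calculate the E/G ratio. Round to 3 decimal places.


E / G = 3636 / 1390 = 2.616

2.616


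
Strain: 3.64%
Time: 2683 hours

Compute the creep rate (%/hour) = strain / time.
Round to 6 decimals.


Creep rate = 3.64 / 2683
= 0.001357 %/h

0.001357


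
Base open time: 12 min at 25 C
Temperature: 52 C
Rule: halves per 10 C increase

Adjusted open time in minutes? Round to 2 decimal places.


Acceleration = 2^((52-25)/10) = 6.4980
Open time = 12 / 6.4980 = 1.85 min

1.85


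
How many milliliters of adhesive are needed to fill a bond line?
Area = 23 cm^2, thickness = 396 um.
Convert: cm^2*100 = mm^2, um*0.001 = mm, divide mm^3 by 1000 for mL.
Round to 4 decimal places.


= (23 * 100) * (396 * 0.001) / 1000
= 0.9108 mL

0.9108


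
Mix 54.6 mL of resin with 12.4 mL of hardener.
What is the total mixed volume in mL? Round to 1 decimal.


Total = 54.6 + 12.4 = 67.0 mL

67.0


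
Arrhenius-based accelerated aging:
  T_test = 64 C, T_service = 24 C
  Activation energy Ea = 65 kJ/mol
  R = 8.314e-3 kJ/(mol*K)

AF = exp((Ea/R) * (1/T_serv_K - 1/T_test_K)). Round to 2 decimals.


T_test_K = 337.15, T_serv_K = 297.15
AF = exp((65/8.314e-3) * (1/297.15 - 1/337.15))
= 22.68

22.68


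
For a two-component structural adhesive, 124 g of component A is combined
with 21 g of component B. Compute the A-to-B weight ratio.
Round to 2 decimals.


Weight ratio A:B = 124 / 21
= 5.90

5.90


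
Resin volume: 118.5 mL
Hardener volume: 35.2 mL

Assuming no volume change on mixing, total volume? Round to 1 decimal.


V_total = 118.5 + 35.2 = 153.7 mL

153.7


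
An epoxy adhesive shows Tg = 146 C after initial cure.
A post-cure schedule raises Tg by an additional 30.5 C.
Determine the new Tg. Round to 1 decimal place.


New Tg = 146 + 30.5
= 176.5 C

176.5


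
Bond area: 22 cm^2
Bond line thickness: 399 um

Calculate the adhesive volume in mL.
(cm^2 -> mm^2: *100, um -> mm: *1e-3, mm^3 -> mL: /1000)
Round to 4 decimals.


V = 22*100 * 399*1e-3 / 1000
= 0.8778 mL

0.8778


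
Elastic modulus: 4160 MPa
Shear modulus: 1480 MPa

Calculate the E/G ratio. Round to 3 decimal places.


E / G = 4160 / 1480 = 2.811

2.811


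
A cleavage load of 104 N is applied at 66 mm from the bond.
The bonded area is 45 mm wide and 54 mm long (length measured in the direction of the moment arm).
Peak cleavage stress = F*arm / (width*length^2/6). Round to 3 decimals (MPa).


Moment = 104 * 66 = 6864 N*mm
Section modulus = 45 * 2916 / 6 = 131220 / 6 mm^3
Stress = 6864 / (131220 / 6) = 41184 / 131220
= 0.314 MPa

0.314


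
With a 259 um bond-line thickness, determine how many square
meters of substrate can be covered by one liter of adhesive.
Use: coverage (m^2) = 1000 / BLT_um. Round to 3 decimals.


Coverage = 1000 / 259 = 3.861 m^2

3.861


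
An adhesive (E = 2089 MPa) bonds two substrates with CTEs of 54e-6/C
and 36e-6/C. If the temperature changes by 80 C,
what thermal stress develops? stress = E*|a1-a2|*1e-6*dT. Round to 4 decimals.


Stress = 2089 * |54 - 36| * 1e-6 * 80
= 3.0082 MPa

3.0082


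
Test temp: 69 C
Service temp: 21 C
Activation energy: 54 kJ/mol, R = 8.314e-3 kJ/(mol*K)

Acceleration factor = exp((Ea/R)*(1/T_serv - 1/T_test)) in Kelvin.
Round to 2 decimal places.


AF = exp((54/0.008314)*(1/294.15 - 1/342.15))
= 22.15

22.15


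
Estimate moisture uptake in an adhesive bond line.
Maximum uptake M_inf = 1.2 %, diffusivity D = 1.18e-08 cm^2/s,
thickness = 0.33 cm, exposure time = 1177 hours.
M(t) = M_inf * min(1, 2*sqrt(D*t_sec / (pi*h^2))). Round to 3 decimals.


Convert time: 1177 h = 4237200 s
ratio = min(1, 2*sqrt(1.18e-08*4237200/(pi*0.33^2)))
= 0.764578
M(t) = 1.2 * 0.764578 = 0.917%

0.917


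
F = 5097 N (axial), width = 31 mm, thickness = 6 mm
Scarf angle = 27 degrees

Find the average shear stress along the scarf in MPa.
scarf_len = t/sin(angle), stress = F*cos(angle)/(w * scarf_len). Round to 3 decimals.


scarf_len = 6/sin(27 deg) = 13.2161
cos(27 deg) = 0.891007
stress = 5097*0.891007/(31*13.2161) = 11.085 MPa

11.085


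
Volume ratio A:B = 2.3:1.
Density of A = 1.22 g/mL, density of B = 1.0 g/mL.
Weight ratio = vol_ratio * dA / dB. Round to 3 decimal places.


Wt ratio = 2.3 * 1.22 / 1.0
= 2.806

2.806


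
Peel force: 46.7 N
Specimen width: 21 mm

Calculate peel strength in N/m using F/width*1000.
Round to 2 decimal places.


Peel strength = 46.7 / 21 * 1000 = 2223.81 N/m

2223.81


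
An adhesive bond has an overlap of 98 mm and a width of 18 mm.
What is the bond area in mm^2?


Bond area = overlap * width
= 98 * 18
= 1764 mm^2

1764


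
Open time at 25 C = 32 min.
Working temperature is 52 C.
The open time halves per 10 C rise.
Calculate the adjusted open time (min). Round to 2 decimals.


factor = 2^((52 - 25) / 10) = 6.4980
ot = 32 / 6.4980 = 4.92 min

4.92


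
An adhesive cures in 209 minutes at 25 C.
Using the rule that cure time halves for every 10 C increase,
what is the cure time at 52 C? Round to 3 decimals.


Factor = 2^((52 - 25) / 10) = 6.4980
Cure time = 209 / 6.4980
= 32.164 minutes

32.164


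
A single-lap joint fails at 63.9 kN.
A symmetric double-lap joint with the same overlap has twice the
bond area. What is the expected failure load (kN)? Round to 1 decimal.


Double-lap load = 2 * 63.9 = 127.8 kN

127.8


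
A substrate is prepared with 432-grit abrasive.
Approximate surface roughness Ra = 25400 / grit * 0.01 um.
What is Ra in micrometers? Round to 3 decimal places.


Ra = 25400 / 432 * 0.01 = 0.588 um

0.588


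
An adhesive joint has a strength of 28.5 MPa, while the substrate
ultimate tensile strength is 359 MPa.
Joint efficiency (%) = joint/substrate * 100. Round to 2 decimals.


Efficiency = 28.5 / 359 * 100
= 7.94%

7.94


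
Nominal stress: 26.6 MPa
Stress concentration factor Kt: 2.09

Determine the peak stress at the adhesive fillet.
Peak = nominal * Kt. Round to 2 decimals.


Peak stress = 26.6 * 2.09
= 55.59 MPa

55.59


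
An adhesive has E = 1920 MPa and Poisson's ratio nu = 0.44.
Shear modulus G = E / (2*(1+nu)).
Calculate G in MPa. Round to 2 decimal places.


G = 1920 / (2*(1+0.44))
= 1920 / 2.88
= 666.67 MPa

666.67


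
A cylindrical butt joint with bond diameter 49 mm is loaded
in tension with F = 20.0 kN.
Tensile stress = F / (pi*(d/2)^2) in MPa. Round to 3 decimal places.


Area = pi * (49/2)^2 = 1885.7410 mm^2
Stress = 20.0*1000 / 1885.7410
= 10.606 MPa

10.606


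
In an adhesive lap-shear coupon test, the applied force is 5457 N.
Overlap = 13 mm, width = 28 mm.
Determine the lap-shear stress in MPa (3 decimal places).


stress = F / (overlap * width)
= 5457 / (13 * 28)
= 14.992 MPa

14.992


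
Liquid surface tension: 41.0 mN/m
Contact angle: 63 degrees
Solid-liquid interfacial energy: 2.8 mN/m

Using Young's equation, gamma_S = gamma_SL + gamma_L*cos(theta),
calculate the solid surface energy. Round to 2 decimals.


gamma_S = 2.8 + 41.0 * cos(63)
= 21.41 mN/m

21.41


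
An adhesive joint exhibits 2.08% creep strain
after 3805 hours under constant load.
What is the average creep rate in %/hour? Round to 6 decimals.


Creep rate = strain / time
= 2.08 / 3805
= 0.000547 %/h

0.000547


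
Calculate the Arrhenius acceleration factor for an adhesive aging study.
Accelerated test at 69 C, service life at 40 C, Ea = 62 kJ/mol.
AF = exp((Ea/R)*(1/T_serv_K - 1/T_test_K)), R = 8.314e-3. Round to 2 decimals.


T_test = 342.15 K, T_serv = 313.15 K
Ea/R = 62 / 0.008314 = 7457.30
AF = exp(7457.30 * (1/313.15 - 1/342.15))
= 7.53

7.53


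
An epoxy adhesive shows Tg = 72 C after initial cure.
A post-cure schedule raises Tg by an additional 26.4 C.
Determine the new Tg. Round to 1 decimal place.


New Tg = 72 + 26.4
= 98.4 C

98.4


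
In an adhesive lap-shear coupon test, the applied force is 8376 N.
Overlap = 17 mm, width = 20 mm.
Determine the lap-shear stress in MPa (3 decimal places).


stress = F / (overlap * width)
= 8376 / (17 * 20)
= 24.635 MPa

24.635


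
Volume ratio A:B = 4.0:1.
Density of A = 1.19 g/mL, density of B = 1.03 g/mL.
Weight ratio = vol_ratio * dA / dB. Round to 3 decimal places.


Wt ratio = 4.0 * 1.19 / 1.03
= 4.621

4.621


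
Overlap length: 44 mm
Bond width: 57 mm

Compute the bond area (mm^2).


Bond area = 44 * 57 = 2508 mm^2

2508


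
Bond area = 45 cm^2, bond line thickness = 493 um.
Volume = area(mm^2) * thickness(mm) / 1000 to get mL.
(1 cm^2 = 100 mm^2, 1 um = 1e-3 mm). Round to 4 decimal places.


area_mm2 = 45 * 100 = 4500
blt_mm = 493 * 1e-3 = 0.493
vol_mm3 = 4500 * 0.493 = 2218.5
vol_mL = 2218.5 / 1000 = 2.2185 mL

2.2185


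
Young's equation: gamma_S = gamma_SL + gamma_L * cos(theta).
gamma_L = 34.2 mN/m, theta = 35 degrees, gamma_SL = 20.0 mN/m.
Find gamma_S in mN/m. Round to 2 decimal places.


cos(35 deg) = 0.819152
gamma_S = 20.0 + 34.2 * 0.819152
= 48.01 mN/m

48.01


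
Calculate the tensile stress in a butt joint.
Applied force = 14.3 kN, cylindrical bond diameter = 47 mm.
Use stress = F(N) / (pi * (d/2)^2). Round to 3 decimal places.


A = pi * 23.5^2 = 1734.9445 mm^2
sigma = 14300.0 / 1734.9445 = 8.242 MPa

8.242


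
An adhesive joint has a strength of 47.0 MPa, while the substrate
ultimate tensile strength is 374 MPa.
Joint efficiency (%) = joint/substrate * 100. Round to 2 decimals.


Efficiency = 47.0 / 374 * 100
= 12.57%

12.57


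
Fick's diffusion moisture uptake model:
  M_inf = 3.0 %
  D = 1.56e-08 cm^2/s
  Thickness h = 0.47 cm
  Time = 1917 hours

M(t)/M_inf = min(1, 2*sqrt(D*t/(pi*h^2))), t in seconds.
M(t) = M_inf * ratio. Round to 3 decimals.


t_sec = 1917 * 3600 = 6901200
ratio = 2*sqrt(1.56e-08*6901200/(pi*0.47^2))
= min(1, 0.787738)
= 0.787738
M(t) = 3.0 * 0.787738 = 2.363 %

2.363


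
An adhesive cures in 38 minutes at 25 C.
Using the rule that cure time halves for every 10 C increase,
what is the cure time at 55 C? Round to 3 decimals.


Factor = 2^((55 - 25) / 10) = 8.0000
Cure time = 38 / 8.0000
= 4.750 minutes

4.750


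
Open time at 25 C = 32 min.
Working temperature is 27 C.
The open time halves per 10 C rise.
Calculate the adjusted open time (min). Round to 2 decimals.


factor = 2^((27 - 25) / 10) = 1.1487
ot = 32 / 1.1487 = 27.86 min

27.86


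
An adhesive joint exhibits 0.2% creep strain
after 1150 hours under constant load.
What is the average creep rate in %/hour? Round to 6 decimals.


Creep rate = strain / time
= 0.2 / 1150
= 0.000174 %/h

0.000174


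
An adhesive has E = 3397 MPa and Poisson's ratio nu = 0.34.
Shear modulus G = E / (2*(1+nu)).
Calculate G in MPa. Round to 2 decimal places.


G = 3397 / (2*(1+0.34))
= 3397 / 2.68
= 1267.54 MPa

1267.54


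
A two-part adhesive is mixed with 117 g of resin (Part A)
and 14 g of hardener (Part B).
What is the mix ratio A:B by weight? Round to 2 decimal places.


Mix ratio = mass_A / mass_B
= 117 / 14
= 8.36

8.36


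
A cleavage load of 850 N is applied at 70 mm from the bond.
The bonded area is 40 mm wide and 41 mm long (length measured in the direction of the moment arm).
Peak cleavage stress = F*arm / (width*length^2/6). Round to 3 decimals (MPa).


Moment = 850 * 70 = 59500 N*mm
Section modulus = 40 * 1681 / 6 = 67240 / 6 mm^3
Stress = 59500 / (67240 / 6) = 357000 / 67240
= 5.309 MPa

5.309


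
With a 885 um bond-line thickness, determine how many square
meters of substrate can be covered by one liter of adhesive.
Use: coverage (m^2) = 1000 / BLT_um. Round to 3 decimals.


Coverage = 1000 / 885 = 1.130 m^2

1.130


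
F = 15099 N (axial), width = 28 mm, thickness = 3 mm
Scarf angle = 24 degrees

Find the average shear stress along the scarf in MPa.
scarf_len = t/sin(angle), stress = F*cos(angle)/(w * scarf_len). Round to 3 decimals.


scarf_len = 3/sin(24 deg) = 7.3758
cos(24 deg) = 0.913545
stress = 15099*0.913545/(28*7.3758) = 66.790 MPa

66.790


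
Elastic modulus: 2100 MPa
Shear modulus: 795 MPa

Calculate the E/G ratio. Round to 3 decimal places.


E / G = 2100 / 795 = 2.642

2.642


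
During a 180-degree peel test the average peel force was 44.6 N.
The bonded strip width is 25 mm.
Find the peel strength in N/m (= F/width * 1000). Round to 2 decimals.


Peel strength = F/width * 1000
= 44.6 / 25 * 1000
= 1784.00 N/m

1784.00


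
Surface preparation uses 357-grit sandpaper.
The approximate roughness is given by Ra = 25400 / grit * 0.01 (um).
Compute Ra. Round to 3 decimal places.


Ra = 25400 / 357 * 0.01
= 254 / 357
= 0.711 um

0.711
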